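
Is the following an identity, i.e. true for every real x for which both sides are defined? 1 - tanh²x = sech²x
Claim: 1 - tanh²x = sech²x.
Reasoning: Divide cosh²x - sinh²x = 1 through by cosh²x (never zero): 1 - tanh²x = 1/cosh²x = sech²x.
So the two sides agree for every real x for which both sides are defined.

Conclusion: Yes, this is an identity.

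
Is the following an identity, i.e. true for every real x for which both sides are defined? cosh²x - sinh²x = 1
Yes, this is an identity.

Claim: cosh²x - sinh²x = 1.
Reasoning: With cosh(x) = (e^x + e^-x)/2 and sinh(x) = (e^x - e^-x)/2: cosh²x = (e^(2x) + 2 + e^(-2x))/4 and sinh²x = (e^(2x) - 2 + e^(-2x))/4. Subtracting leaves 4/4 = 1.
So the two sides agree for every real x for which both sides are defined.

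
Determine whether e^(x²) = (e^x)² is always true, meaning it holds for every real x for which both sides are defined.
Claim: e^(x²) = (e^x)².
Test a specific point where both sides are defined: x = 1.
LHS = e^(x²) ≈ 2.7183
RHS = (e^x)² ≈ 7.3891
Since 2.7183 ≠ 7.3891, the equation fails at this point, so it cannot hold for every real x for which both sides are defined.
(e^x)² = e^(2x), and 2x ≠ x² in general.

Conclusion: No, this is NOT an identity.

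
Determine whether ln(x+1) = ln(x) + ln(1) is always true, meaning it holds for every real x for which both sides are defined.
No, this is NOT an identity.

Claim: ln(x+1) = ln(x) + ln(1).
Test a specific point where both sides are defined: x = 3.
LHS = ln(x+1) ≈ 1.3863
RHS = ln(x) + ln(1) ≈ 1.0986
Since 1.3863 ≠ 1.0986, the equation fails at this point, so it cannot hold for every real x for which both sides are defined.
ln(1) = 0, so the right side is just ln(x), which differs from ln(x+1).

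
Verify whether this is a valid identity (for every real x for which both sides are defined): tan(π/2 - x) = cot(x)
Yes, this is an identity.

Claim: tan(π/2 - x) = cot(x).
Reasoning: tan(π/2 - x) = sin(π/2 - x)/cos(π/2 - x) = cos(x)/sin(x) = cot(x), using the cofunction identities sin(π/2 - x) = cos(x) and cos(π/2 - x) = sin(x).
So the two sides agree for every real x for which both sides are defined.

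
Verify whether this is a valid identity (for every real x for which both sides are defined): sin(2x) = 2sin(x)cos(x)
Claim: sin(2x) = 2sin(x)cos(x).
Reasoning: Put y = x in the addition formula sin(x+y) = sin(x)cos(y) + cos(x)sin(y): sin(2x) = sin(x)cos(x) + cos(x)sin(x) = 2sin(x)cos(x).
So the two sides agree for every real x for which both sides are defined.

Conclusion: Yes, this is an identity.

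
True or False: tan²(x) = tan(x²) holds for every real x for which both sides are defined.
False.

Claim: tan²(x) = tan(x²).
Test a specific point where both sides are defined: x = π.
LHS = tan²(x) ≈ 0.0000
RHS = tan(x²) ≈ 0.4767
Since 0.0000 ≠ 0.4767, the equation fails at this point, so it cannot hold for every real x for which both sides are defined.
tan²(x) means (tan x)², squaring the output; tan(x²) squares the input. These are different functions.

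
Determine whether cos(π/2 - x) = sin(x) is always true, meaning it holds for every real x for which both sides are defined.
Claim: cos(π/2 - x) = sin(x).
Reasoning: Use cos(u - v) = cos(u)cos(v) + sin(u)sin(v) with u = π/2, v = x: cos(π/2)cos(x) + sin(π/2)sin(x) = 0·cos(x) + 1·sin(x) = sin(x).
So the two sides agree for every real x for which both sides are defined.

Conclusion: Yes, this is an identity.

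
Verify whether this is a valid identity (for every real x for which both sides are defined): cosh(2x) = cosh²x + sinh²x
Claim: cosh(2x) = cosh²x + sinh²x.
Reasoning: cosh²x = (e^(2x) + 2 + e^(-2x))/4 and sinh²x = (e^(2x) - 2 + e^(-2x))/4. Adding gives (2e^(2x) + 2e^(-2x))/4 = (e^(2x) + e^(-2x))/2 = cosh(2x).
So the two sides agree for every real x for which both sides are defined.

Conclusion: Yes, this is an identity.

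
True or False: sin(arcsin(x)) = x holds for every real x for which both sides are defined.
True.

Claim: sin(arcsin(x)) = x.
Reasoning: For -1 ≤ x ≤ 1 (where arcsin is defined), arcsin(x) is by definition an angle whose sine equals x. Taking the sine of that angle returns x. (Note the other order, arcsin(sin x) = x, is NOT an identity.)
So the two sides agree for every real x for which both sides are defined.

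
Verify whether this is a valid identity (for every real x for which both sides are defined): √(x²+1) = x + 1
No, this is NOT an identity.

Claim: √(x²+1) = x + 1.
Test a specific point where both sides are defined: x = -2.
LHS = √(x²+1) ≈ 2.2361
RHS = x + 1 ≈ -1.0000
Since 2.2361 ≠ -1.0000, the equation fails at this point, so it cannot hold for every real x for which both sides are defined.
(x+1)² = x² + 2x + 1 ≠ x² + 1 unless x = 0.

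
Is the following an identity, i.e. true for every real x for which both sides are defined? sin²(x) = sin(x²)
Claim: sin²(x) = sin(x²).
Test a specific point where both sides are defined: x = -π/3.
LHS = sin²(x) ≈ 0.7500
RHS = sin(x²) ≈ 0.8897
Since 0.7500 ≠ 0.8897, the equation fails at this point, so it cannot hold for every real x for which both sides are defined.
sin²(x) means (sin x)², squaring the output; sin(x²) squares the input. These are different functions.

Conclusion: No, this is NOT an identity.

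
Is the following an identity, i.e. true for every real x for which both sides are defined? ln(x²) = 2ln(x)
Claim: ln(x²) = 2ln(x).
Reasoning: The right side requires x > 0. For x > 0, x² = (e^(ln x))² = e^(2ln x), so ln(x²) = 2ln(x). (For x < 0 the right side is undefined, so those values are outside the claim.)
So the two sides agree for every real x for which both sides are defined.

Conclusion: Yes, this is an identity.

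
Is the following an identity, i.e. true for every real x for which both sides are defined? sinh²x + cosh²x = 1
No, this is NOT an identity.

Claim: sinh²x + cosh²x = 1.
Test a specific point where both sides are defined: x = 3.
LHS = sinh²x + cosh²x ≈ 201.7156
RHS = 1 ≈ 1.0000
Since 201.7156 ≠ 1.0000, the equation fails at this point, so it cannot hold for every real x for which both sides are defined.
The correct hyperbolic identity is cosh²x - sinh²x = 1 (a difference); the sum sinh²x + cosh²x equals cosh(2x).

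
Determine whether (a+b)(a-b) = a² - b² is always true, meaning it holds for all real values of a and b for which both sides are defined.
Claim: (a+b)(a-b) = a² - b².
Reasoning: Expand: (a+b)(a-b) = a² - ab + ba - b² = a² - b² (the cross terms cancel).
So the two sides agree for all real values of a and b for which both sides are defined.

Conclusion: Yes, this is an identity.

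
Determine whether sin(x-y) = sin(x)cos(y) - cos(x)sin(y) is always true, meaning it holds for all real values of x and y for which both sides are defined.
Yes, this is an identity.

Claim: sin(x-y) = sin(x)cos(y) - cos(x)sin(y).
Reasoning: Replace y by -y in sin(x+y) = sin(x)cos(y) + cos(x)sin(y) and use cos(-y) = cos(y), sin(-y) = -sin(y): sin(x-y) = sin(x)cos(y) - cos(x)sin(y).
So the two sides agree for all real values of x and y for which both sides are defined.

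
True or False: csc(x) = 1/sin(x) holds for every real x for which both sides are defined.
True.

Claim: csc(x) = 1/sin(x).
Reasoning: csc(x) is by definition the reciprocal of sin(x), wherever sin(x) ≠ 0.
So the two sides agree for every real x for which both sides are defined.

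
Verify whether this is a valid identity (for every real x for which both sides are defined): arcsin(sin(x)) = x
No, this is NOT an identity.

Claim: arcsin(sin(x)) = x.
Test a specific point where both sides are defined: x = 2π/3.
LHS = arcsin(sin(x)) ≈ 1.0472
RHS = x ≈ 2.0944
Since 1.0472 ≠ 2.0944, the equation fails at this point, so it cannot hold for every real x for which both sides are defined.
arcsin only returns values in [-π/2, π/2], so arcsin(sin(x)) = x holds only for x in that interval, not for all real x.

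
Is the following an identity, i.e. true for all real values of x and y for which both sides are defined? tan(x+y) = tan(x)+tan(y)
Claim: tan(x+y) = tan(x)+tan(y).
Test a specific point where both sides are defined: x = -π/6, y = π/4.
LHS = tan(x+y) ≈ 0.2679
RHS = tan(x)+tan(y) ≈ 0.4226
Since 0.2679 ≠ 0.4226, the equation fails at this point, so it cannot hold for all real values of x and y for which both sides are defined.
The correct formula is tan(x+y) = (tan(x) + tan(y))/(1 - tan(x)tan(y)).

Conclusion: No, this is NOT an identity.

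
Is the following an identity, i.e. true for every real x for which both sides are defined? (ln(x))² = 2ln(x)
No, this is NOT an identity.

Claim: (ln(x))² = 2ln(x).
Test a specific point where both sides are defined: x = 3.
LHS = (ln(x))² ≈ 1.2069
RHS = 2ln(x) ≈ 2.1972
Since 1.2069 ≠ 2.1972, the equation fails at this point, so it cannot hold for every real x for which both sides are defined.
2ln(x) equals ln(x²), which is not the same as (ln x)².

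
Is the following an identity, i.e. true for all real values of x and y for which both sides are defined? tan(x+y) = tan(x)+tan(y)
No, this is NOT an identity.

Claim: tan(x+y) = tan(x)+tan(y).
Test a specific point where both sides are defined: x = -π/3, y = π/4.
LHS = tan(x+y) ≈ -0.2679
RHS = tan(x)+tan(y) ≈ -0.7321
Since -0.2679 ≠ -0.7321, the equation fails at this point, so it cannot hold for all real values of x and y for which both sides are defined.
The correct formula is tan(x+y) = (tan(x) + tan(y))/(1 - tan(x)tan(y)).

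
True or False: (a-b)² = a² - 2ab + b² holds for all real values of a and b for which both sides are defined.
Claim: (a-b)² = a² - 2ab + b².
Reasoning: Expand: (a-b)² = (a-b)(a-b) = a·a - a·b - b·a + b·b = a² - 2ab + b².
So the two sides agree for all real values of a and b for which both sides are defined.

Conclusion: True.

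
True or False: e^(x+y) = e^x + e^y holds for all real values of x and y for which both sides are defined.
False.

Claim: e^(x+y) = e^x + e^y.
Test a specific point where both sides are defined: x = -1, y = -2.
LHS = e^(x+y) ≈ 0.0498
RHS = e^x + e^y ≈ 0.5032
Since 0.0498 ≠ 0.5032, the equation fails at this point, so it cannot hold for all real values of x and y for which both sides are defined.
The correct rule is e^(x+y) = e^x · e^y (a product, not a sum).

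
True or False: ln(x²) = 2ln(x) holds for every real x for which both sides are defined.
True.

Claim: ln(x²) = 2ln(x).
Reasoning: The right side requires x > 0. For x > 0, x² = (e^(ln x))² = e^(2ln x), so ln(x²) = 2ln(x). (For x < 0 the right side is undefined, so those values are outside the claim.)
So the two sides agree for every real x for which both sides are defined.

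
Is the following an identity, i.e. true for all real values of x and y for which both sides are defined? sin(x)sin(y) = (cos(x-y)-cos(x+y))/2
Yes, this is an identity.

Claim: sin(x)sin(y) = (cos(x-y)-cos(x+y))/2.
Reasoning: cos(x-y) = cos(x)cos(y) + sin(x)sin(y) and cos(x+y) = cos(x)cos(y) - sin(x)sin(y). Subtracting, cos(x-y) - cos(x+y) = 2sin(x)sin(y); divide by 2.
So the two sides agree for all real values of x and y for which both sides are defined.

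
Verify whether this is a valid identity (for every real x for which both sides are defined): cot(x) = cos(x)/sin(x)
Claim: cot(x) = cos(x)/sin(x).
Reasoning: cot(x) is defined as 1/tan(x) = 1/(sin(x)/cos(x)) = cos(x)/sin(x), wherever sin(x) ≠ 0.
So the two sides agree for every real x for which both sides are defined.

Conclusion: Yes, this is an identity.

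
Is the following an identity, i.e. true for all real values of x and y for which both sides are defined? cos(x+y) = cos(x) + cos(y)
No, this is NOT an identity.

Claim: cos(x+y) = cos(x) + cos(y).
Test a specific point where both sides are defined: x = 3π/4, y = -π/3.
LHS = cos(x+y) ≈ 0.2588
RHS = cos(x) + cos(y) ≈ -0.2071
Since 0.2588 ≠ -0.2071, the equation fails at this point, so it cannot hold for all real values of x and y for which both sides are defined.
The correct expansion is cos(x+y) = cos(x)cos(y) - sin(x)sin(y); cosine is not additive.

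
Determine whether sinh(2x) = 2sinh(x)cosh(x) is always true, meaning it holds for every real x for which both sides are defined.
Claim: sinh(2x) = 2sinh(x)cosh(x).
Reasoning: 2sinh(x)cosh(x) = 2 · (e^x - e^-x)/2 · (e^x + e^-x)/2 = (e^(2x) - e^(-2x))/2 = sinh(2x).
So the two sides agree for every real x for which both sides are defined.

Conclusion: Yes, this is an identity.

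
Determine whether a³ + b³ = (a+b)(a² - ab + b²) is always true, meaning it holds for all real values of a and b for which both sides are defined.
Yes, this is an identity.

Claim: a³ + b³ = (a+b)(a² - ab + b²).
Reasoning: Expand the right side: (a+b)(a² - ab + b²) = a³ - a²b + ab² + a²b - ab² + b³ = a³ + b³ (the middle terms cancel in pairs).
So the two sides agree for all real values of a and b for which both sides are defined.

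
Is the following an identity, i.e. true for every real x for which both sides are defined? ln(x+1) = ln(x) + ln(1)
Claim: ln(x+1) = ln(x) + ln(1).
Test a specific point where both sides are defined: x = 2.
LHS = ln(x+1) ≈ 1.0986
RHS = ln(x) + ln(1) ≈ 0.6931
Since 1.0986 ≠ 0.6931, the equation fails at this point, so it cannot hold for every real x for which both sides are defined.
ln(1) = 0, so the right side is just ln(x), which differs from ln(x+1).

Conclusion: No, this is NOT an identity.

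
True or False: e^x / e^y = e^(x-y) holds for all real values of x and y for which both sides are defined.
True.

Claim: e^x / e^y = e^(x-y).
Reasoning: 1/e^y = e^(-y), so e^x / e^y = e^x · e^(-y) = e^(x + (-y)) = e^(x-y) by the product rule for exponents.
So the two sides agree for all real values of x and y for which both sides are defined.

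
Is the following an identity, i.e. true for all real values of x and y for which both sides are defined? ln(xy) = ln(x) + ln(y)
Claim: ln(xy) = ln(x) + ln(y).
Reasoning: Both sides are simultaneously defined only when x, y > 0. Write x = e^p, y = e^q (p = ln x, q = ln y). Then xy = e^p · e^q = e^(p+q), so ln(xy) = p + q = ln(x) + ln(y).
So the two sides agree for all real values of x and y for which both sides are defined.

Conclusion: Yes, this is an identity.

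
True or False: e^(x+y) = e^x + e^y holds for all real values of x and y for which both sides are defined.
False.

Claim: e^(x+y) = e^x + e^y.
Test a specific point where both sides are defined: x = -3, y = 3/2.
LHS = e^(x+y) ≈ 0.2231
RHS = e^x + e^y ≈ 4.5315
Since 0.2231 ≠ 4.5315, the equation fails at this point, so it cannot hold for all real values of x and y for which both sides are defined.
The correct rule is e^(x+y) = e^x · e^y (a product, not a sum).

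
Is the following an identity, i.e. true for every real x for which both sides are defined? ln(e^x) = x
Yes, this is an identity.

Claim: ln(e^x) = x.
Reasoning: ln is the inverse of the exponential: ln(e^x) asks for the exponent p with e^p = e^x, and since e^p is one-to-one that exponent is p = x.
So the two sides agree for every real x for which both sides are defined.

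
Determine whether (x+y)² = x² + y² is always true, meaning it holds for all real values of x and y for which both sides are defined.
Claim: (x+y)² = x² + y².
Test a specific point where both sides are defined: x = 3/2, y = 2.
LHS = (x+y)² ≈ 12.2500
RHS = x² + y² ≈ 6.2500
Since 12.2500 ≠ 6.2500, the equation fails at this point, so it cannot hold for all real values of x and y for which both sides are defined.
The correct expansion is (x+y)² = x² + 2xy + y²; the cross term 2xy is missing.

Conclusion: No, this is NOT an identity.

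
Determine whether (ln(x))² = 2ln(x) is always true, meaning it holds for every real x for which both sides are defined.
Claim: (ln(x))² = 2ln(x).
Test a specific point where both sides are defined: x = 3/2.
LHS = (ln(x))² ≈ 0.1644
RHS = 2ln(x) ≈ 0.8109
Since 0.1644 ≠ 0.8109, the equation fails at this point, so it cannot hold for every real x for which both sides are defined.
2ln(x) equals ln(x²), which is not the same as (ln x)².

Conclusion: No, this is NOT an identity.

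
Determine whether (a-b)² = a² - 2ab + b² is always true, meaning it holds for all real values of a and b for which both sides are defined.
Yes, this is an identity.

Claim: (a-b)² = a² - 2ab + b².
Reasoning: Expand: (a-b)² = (a-b)(a-b) = a·a - a·b - b·a + b·b = a² - 2ab + b².
So the two sides agree for all real values of a and b for which both sides are defined.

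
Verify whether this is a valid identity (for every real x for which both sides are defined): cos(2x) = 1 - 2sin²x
Claim: cos(2x) = 1 - 2sin²x.
Reasoning: cos(2x) = cos²x - sin²x. Replace cos²x by 1 - sin²x: (1 - sin²x) - sin²x = 1 - 2sin²x.
So the two sides agree for every real x for which both sides are defined.

Conclusion: Yes, this is an identity.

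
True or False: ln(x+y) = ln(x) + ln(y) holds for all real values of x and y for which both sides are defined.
False.

Claim: ln(x+y) = ln(x) + ln(y).
Test a specific point where both sides are defined: x = 5, y = 2.
LHS = ln(x+y) ≈ 1.9459
RHS = ln(x) + ln(y) ≈ 2.3026
Since 1.9459 ≠ 2.3026, the equation fails at this point, so it cannot hold for all real values of x and y for which both sides are defined.
ln(x) + ln(y) = ln(xy), not ln(x+y).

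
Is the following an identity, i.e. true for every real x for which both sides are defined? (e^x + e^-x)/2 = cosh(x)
Claim: (e^x + e^-x)/2 = cosh(x).
Reasoning: This is exactly the definition of the hyperbolic cosine: cosh(x) := (e^x + e^-x)/2.
So the two sides agree for every real x for which both sides are defined.

Conclusion: Yes, this is an identity.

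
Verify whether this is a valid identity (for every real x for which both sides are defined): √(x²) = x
No, this is NOT an identity.

Claim: √(x²) = x.
Test a specific point where both sides are defined: x = -2.
LHS = √(x²) ≈ 2.0000
RHS = x ≈ -2.0000
Since 2.0000 ≠ -2.0000, the equation fails at this point, so it cannot hold for every real x for which both sides are defined.
√(x²) = |x|, which differs from x whenever x < 0 (both sides are defined for every real x).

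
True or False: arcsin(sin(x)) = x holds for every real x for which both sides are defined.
False.

Claim: arcsin(sin(x)) = x.
Test a specific point where both sides are defined: x = 3π/4.
LHS = arcsin(sin(x)) ≈ 0.7854
RHS = x ≈ 2.3562
Since 0.7854 ≠ 2.3562, the equation fails at this point, so it cannot hold for every real x for which both sides are defined.
arcsin only returns values in [-π/2, π/2], so arcsin(sin(x)) = x holds only for x in that interval, not for all real x.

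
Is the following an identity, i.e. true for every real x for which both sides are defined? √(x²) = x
Claim: √(x²) = x.
Test a specific point where both sides are defined: x = -2.
LHS = √(x²) ≈ 2.0000
RHS = x ≈ -2.0000
Since 2.0000 ≠ -2.0000, the equation fails at this point, so it cannot hold for every real x for which both sides are defined.
√(x²) = |x|, which differs from x whenever x < 0 (both sides are defined for every real x).

Conclusion: No, this is NOT an identity.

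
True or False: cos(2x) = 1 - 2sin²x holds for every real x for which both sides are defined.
True.

Claim: cos(2x) = 1 - 2sin²x.
Reasoning: cos(2x) = cos²x - sin²x. Replace cos²x by 1 - sin²x: (1 - sin²x) - sin²x = 1 - 2sin²x.
So the two sides agree for every real x for which both sides are defined.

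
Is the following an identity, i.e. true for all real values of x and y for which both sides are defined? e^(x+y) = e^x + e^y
No, this is NOT an identity.

Claim: e^(x+y) = e^x + e^y.
Test a specific point where both sides are defined: x = 2, y = 4.
LHS = e^(x+y) ≈ 403.4288
RHS = e^x + e^y ≈ 61.9872
Since 403.4288 ≠ 61.9872, the equation fails at this point, so it cannot hold for all real values of x and y for which both sides are defined.
The correct rule is e^(x+y) = e^x · e^y (a product, not a sum).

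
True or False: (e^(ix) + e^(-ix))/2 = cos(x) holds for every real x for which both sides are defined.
True.

Claim: (e^(ix) + e^(-ix))/2 = cos(x).
Reasoning: By Euler's formula e^(ix) = cos(x) + i·sin(x) and e^(-ix) = cos(x) - i·sin(x). Adding cancels the sine terms: e^(ix) + e^(-ix) = 2cos(x); divide by 2.
So the two sides agree for every real x for which both sides are defined.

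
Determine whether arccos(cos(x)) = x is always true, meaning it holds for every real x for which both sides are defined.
No, this is NOT an identity.

Claim: arccos(cos(x)) = x.
Test a specific point where both sides are defined: x = -π/6.
LHS = arccos(cos(x)) ≈ 0.5236
RHS = x ≈ -0.5236
Since 0.5236 ≠ -0.5236, the equation fails at this point, so it cannot hold for every real x for which both sides are defined.
arccos only returns values in [0, π], so arccos(cos(x)) = x holds only for x in that interval, not for all real x.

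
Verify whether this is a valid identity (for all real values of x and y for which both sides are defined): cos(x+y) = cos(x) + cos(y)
No, this is NOT an identity.

Claim: cos(x+y) = cos(x) + cos(y).
Test a specific point where both sides are defined: x = π/2, y = -π/6.
LHS = cos(x+y) ≈ 0.5000
RHS = cos(x) + cos(y) ≈ 0.8660
Since 0.5000 ≠ 0.8660, the equation fails at this point, so it cannot hold for all real values of x and y for which both sides are defined.
The correct expansion is cos(x+y) = cos(x)cos(y) - sin(x)sin(y); cosine is not additive.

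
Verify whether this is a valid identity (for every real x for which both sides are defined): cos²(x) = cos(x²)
Claim: cos²(x) = cos(x²).
Test a specific point where both sides are defined: x = π/3.
LHS = cos²(x) ≈ 0.2500
RHS = cos(x²) ≈ 0.4566
Since 0.2500 ≠ 0.4566, the equation fails at this point, so it cannot hold for every real x for which both sides are defined.
cos²(x) means (cos x)², squaring the output; cos(x²) squares the input. These are different functions.

Conclusion: No, this is NOT an identity.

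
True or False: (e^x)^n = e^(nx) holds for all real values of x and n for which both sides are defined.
Claim: (e^x)^n = e^(nx).
Reasoning: e^x is a positive real number, and for a positive base B and real exponent n, B^n = e^(n·ln B). With B = e^x, ln B = x, so (e^x)^n = e^(n·x).
So the two sides agree for all real values of x and n for which both sides are defined.

Conclusion: True.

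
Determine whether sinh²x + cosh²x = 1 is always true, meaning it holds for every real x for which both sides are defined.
No, this is NOT an identity.

Claim: sinh²x + cosh²x = 1.
Test a specific point where both sides are defined: x = -1.
LHS = sinh²x + cosh²x ≈ 3.7622
RHS = 1 ≈ 1.0000
Since 3.7622 ≠ 1.0000, the equation fails at this point, so it cannot hold for every real x for which both sides are defined.
The correct hyperbolic identity is cosh²x - sinh²x = 1 (a difference); the sum sinh²x + cosh²x equals cosh(2x).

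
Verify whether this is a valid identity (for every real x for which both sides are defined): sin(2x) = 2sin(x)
Claim: sin(2x) = 2sin(x).
Test a specific point where both sides are defined: x = π/6.
LHS = sin(2x) ≈ 0.8660
RHS = 2sin(x) ≈ 1.0000
Since 0.8660 ≠ 1.0000, the equation fails at this point, so it cannot hold for every real x for which both sides are defined.
The correct double-angle formula is sin(2x) = 2sin(x)cos(x).

Conclusion: No, this is NOT an identity.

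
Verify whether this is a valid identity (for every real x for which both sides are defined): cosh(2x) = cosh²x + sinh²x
Yes, this is an identity.

Claim: cosh(2x) = cosh²x + sinh²x.
Reasoning: cosh²x = (e^(2x) + 2 + e^(-2x))/4 and sinh²x = (e^(2x) - 2 + e^(-2x))/4. Adding gives (2e^(2x) + 2e^(-2x))/4 = (e^(2x) + e^(-2x))/2 = cosh(2x).
So the two sides agree for every real x for which both sides are defined.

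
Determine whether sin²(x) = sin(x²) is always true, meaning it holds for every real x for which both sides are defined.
Claim: sin²(x) = sin(x²).
Test a specific point where both sides are defined: x = π/3.
LHS = sin²(x) ≈ 0.7500
RHS = sin(x²) ≈ 0.8897
Since 0.7500 ≠ 0.8897, the equation fails at this point, so it cannot hold for every real x for which both sides are defined.
sin²(x) means (sin x)², squaring the output; sin(x²) squares the input. These are different functions.

Conclusion: No, this is NOT an identity.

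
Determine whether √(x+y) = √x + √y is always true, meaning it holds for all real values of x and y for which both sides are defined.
No, this is NOT an identity.

Claim: √(x+y) = √x + √y.
Test a specific point where both sides are defined: x = 2, y = 4.
LHS = √(x+y) ≈ 2.4495
RHS = √x + √y ≈ 3.4142
Since 2.4495 ≠ 3.4142, the equation fails at this point, so it cannot hold for all real values of x and y for which both sides are defined.
Squaring the right side gives x + 2√(xy) + y, not x + y.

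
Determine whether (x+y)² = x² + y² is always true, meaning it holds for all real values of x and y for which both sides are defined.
No, this is NOT an identity.

Claim: (x+y)² = x² + y².
Test a specific point where both sides are defined: x = 1, y = 3.
LHS = (x+y)² ≈ 16.0000
RHS = x² + y² ≈ 10.0000
Since 16.0000 ≠ 10.0000, the equation fails at this point, so it cannot hold for all real values of x and y for which both sides are defined.
The correct expansion is (x+y)² = x² + 2xy + y²; the cross term 2xy is missing.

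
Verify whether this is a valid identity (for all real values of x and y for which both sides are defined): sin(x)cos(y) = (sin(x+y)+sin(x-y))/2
Claim: sin(x)cos(y) = (sin(x+y)+sin(x-y))/2.
Reasoning: sin(x+y) = sin(x)cos(y) + cos(x)sin(y) and sin(x-y) = sin(x)cos(y) - cos(x)sin(y). Adding, sin(x+y) + sin(x-y) = 2sin(x)cos(y); divide by 2.
So the two sides agree for all real values of x and y for which both sides are defined.

Conclusion: Yes, this is an identity.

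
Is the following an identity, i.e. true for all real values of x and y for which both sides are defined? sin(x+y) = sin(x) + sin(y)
Claim: sin(x+y) = sin(x) + sin(y).
Test a specific point where both sides are defined: x = 2π/3, y = π.
LHS = sin(x+y) ≈ -0.8660
RHS = sin(x) + sin(y) ≈ 0.8660
Since -0.8660 ≠ 0.8660, the equation fails at this point, so it cannot hold for all real values of x and y for which both sides are defined.
The correct expansion is sin(x+y) = sin(x)cos(y) + cos(x)sin(y); sine is not additive.

Conclusion: No, this is NOT an identity.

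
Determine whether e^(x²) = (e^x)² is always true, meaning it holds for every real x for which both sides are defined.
No, this is NOT an identity.

Claim: e^(x²) = (e^x)².
Test a specific point where both sides are defined: x = 3.
LHS = e^(x²) ≈ 8103.0839
RHS = (e^x)² ≈ 403.4288
Since 8103.0839 ≠ 403.4288, the equation fails at this point, so it cannot hold for every real x for which both sides are defined.
(e^x)² = e^(2x), and 2x ≠ x² in general.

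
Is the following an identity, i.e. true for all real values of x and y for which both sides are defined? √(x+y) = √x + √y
Claim: √(x+y) = √x + √y.
Test a specific point where both sides are defined: x = 2, y = 3/2.
LHS = √(x+y) ≈ 1.8708
RHS = √x + √y ≈ 2.6390
Since 1.8708 ≠ 2.6390, the equation fails at this point, so it cannot hold for all real values of x and y for which both sides are defined.
Squaring the right side gives x + 2√(xy) + y, not x + y.

Conclusion: No, this is NOT an identity.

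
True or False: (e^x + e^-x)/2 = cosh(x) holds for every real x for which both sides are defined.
Claim: (e^x + e^-x)/2 = cosh(x).
Reasoning: This is exactly the definition of the hyperbolic cosine: cosh(x) := (e^x + e^-x)/2.
So the two sides agree for every real x for which both sides are defined.

Conclusion: True.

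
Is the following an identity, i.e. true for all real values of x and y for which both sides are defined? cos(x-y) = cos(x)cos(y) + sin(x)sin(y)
Claim: cos(x-y) = cos(x)cos(y) + sin(x)sin(y).
Reasoning: Replace y by -y in cos(x+y) = cos(x)cos(y) - sin(x)sin(y) and use cos(-y) = cos(y), sin(-y) = -sin(y): cos(x-y) = cos(x)cos(y) + sin(x)sin(y).
So the two sides agree for all real values of x and y for which both sides are defined.

Conclusion: Yes, this is an identity.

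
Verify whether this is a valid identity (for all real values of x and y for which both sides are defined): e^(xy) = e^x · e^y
No, this is NOT an identity.

Claim: e^(xy) = e^x · e^y.
Test a specific point where both sides are defined: x = 2, y = 1.
LHS = e^(xy) ≈ 7.3891
RHS = e^x · e^y ≈ 20.0855
Since 7.3891 ≠ 20.0855, the equation fails at this point, so it cannot hold for all real values of x and y for which both sides are defined.
e^x · e^y = e^(x+y), not e^(xy).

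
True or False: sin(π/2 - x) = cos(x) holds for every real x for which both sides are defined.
Claim: sin(π/2 - x) = cos(x).
Reasoning: Use sin(u - v) = sin(u)cos(v) - cos(u)sin(v) with u = π/2, v = x: sin(π/2)cos(x) - cos(π/2)sin(x) = 1·cos(x) - 0·sin(x) = cos(x).
So the two sides agree for every real x for which both sides are defined.

Conclusion: True.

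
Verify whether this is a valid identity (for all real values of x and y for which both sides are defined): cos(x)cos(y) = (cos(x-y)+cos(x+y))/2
Yes, this is an identity.

Claim: cos(x)cos(y) = (cos(x-y)+cos(x+y))/2.
Reasoning: cos(x-y) = cos(x)cos(y) + sin(x)sin(y) and cos(x+y) = cos(x)cos(y) - sin(x)sin(y). Adding, cos(x-y) + cos(x+y) = 2cos(x)cos(y); divide by 2.
So the two sides agree for all real values of x and y for which both sides are defined.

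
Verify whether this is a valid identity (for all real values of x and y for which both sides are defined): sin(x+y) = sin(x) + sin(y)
No, this is NOT an identity.

Claim: sin(x+y) = sin(x) + sin(y).
Test a specific point where both sides are defined: x = π/6, y = π/4.
LHS = sin(x+y) ≈ 0.9659
RHS = sin(x) + sin(y) ≈ 1.2071
Since 0.9659 ≠ 1.2071, the equation fails at this point, so it cannot hold for all real values of x and y for which both sides are defined.
The correct expansion is sin(x+y) = sin(x)cos(y) + cos(x)sin(y); sine is not additive.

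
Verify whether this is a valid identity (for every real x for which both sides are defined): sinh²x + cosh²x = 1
Claim: sinh²x + cosh²x = 1.
Test a specific point where both sides are defined: x = 3.
LHS = sinh²x + cosh²x ≈ 201.7156
RHS = 1 ≈ 1.0000
Since 201.7156 ≠ 1.0000, the equation fails at this point, so it cannot hold for every real x for which both sides are defined.
The correct hyperbolic identity is cosh²x - sinh²x = 1 (a difference); the sum sinh²x + cosh²x equals cosh(2x).

Conclusion: No, this is NOT an identity.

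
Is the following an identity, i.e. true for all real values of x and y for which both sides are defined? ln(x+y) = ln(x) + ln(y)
No, this is NOT an identity.

Claim: ln(x+y) = ln(x) + ln(y).
Test a specific point where both sides are defined: x = 1/2, y = 5.
LHS = ln(x+y) ≈ 1.7047
RHS = ln(x) + ln(y) ≈ 0.9163
Since 1.7047 ≠ 0.9163, the equation fails at this point, so it cannot hold for all real values of x and y for which both sides are defined.
ln(x) + ln(y) = ln(xy), not ln(x+y).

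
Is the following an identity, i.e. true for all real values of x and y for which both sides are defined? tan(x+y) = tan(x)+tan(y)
Claim: tan(x+y) = tan(x)+tan(y).
Test a specific point where both sides are defined: x = 2π/3, y = π/4.
LHS = tan(x+y) ≈ -0.2679
RHS = tan(x)+tan(y) ≈ -0.7321
Since -0.2679 ≠ -0.7321, the equation fails at this point, so it cannot hold for all real values of x and y for which both sides are defined.
The correct formula is tan(x+y) = (tan(x) + tan(y))/(1 - tan(x)tan(y)).

Conclusion: No, this is NOT an identity.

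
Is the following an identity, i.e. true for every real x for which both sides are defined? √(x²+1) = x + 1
No, this is NOT an identity.

Claim: √(x²+1) = x + 1.
Test a specific point where both sides are defined: x = 3.
LHS = √(x²+1) ≈ 3.1623
RHS = x + 1 ≈ 4.0000
Since 3.1623 ≠ 4.0000, the equation fails at this point, so it cannot hold for every real x for which both sides are defined.
(x+1)² = x² + 2x + 1 ≠ x² + 1 unless x = 0.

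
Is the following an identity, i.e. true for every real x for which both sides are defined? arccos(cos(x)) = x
Claim: arccos(cos(x)) = x.
Test a specific point where both sides are defined: x = -π/6.
LHS = arccos(cos(x)) ≈ 0.5236
RHS = x ≈ -0.5236
Since 0.5236 ≠ -0.5236, the equation fails at this point, so it cannot hold for every real x for which both sides are defined.
arccos only returns values in [0, π], so arccos(cos(x)) = x holds only for x in that interval, not for all real x.

Conclusion: No, this is NOT an identity.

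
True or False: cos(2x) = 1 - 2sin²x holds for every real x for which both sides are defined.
Claim: cos(2x) = 1 - 2sin²x.
Reasoning: cos(2x) = cos²x - sin²x. Replace cos²x by 1 - sin²x: (1 - sin²x) - sin²x = 1 - 2sin²x.
So the two sides agree for every real x for which both sides are defined.

Conclusion: True.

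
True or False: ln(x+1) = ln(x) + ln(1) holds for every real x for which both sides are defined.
False.

Claim: ln(x+1) = ln(x) + ln(1).
Test a specific point where both sides are defined: x = 1.
LHS = ln(x+1) ≈ 0.6931
RHS = ln(x) + ln(1) ≈ 0.0000
Since 0.6931 ≠ 0.0000, the equation fails at this point, so it cannot hold for every real x for which both sides are defined.
ln(1) = 0, so the right side is just ln(x), which differs from ln(x+1).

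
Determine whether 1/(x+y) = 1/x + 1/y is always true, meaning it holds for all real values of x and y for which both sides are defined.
Claim: 1/(x+y) = 1/x + 1/y.
Test a specific point where both sides are defined: x = 1, y = 3.
LHS = 1/(x+y) ≈ 0.2500
RHS = 1/x + 1/y ≈ 1.3333
Since 0.2500 ≠ 1.3333, the equation fails at this point, so it cannot hold for all real values of x and y for which both sides are defined.
1/x + 1/y = (x+y)/(xy), which is not 1/(x+y).

Conclusion: No, this is NOT an identity.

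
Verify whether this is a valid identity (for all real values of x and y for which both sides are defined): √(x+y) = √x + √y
No, this is NOT an identity.

Claim: √(x+y) = √x + √y.
Test a specific point where both sides are defined: x = 3/2, y = 1.
LHS = √(x+y) ≈ 1.5811
RHS = √x + √y ≈ 2.2247
Since 1.5811 ≠ 2.2247, the equation fails at this point, so it cannot hold for all real values of x and y for which both sides are defined.
Squaring the right side gives x + 2√(xy) + y, not x + y.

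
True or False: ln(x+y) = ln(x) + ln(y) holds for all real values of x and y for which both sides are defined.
Claim: ln(x+y) = ln(x) + ln(y).
Test a specific point where both sides are defined: x = 1, y = 5.
LHS = ln(x+y) ≈ 1.7918
RHS = ln(x) + ln(y) ≈ 1.6094
Since 1.7918 ≠ 1.6094, the equation fails at this point, so it cannot hold for all real values of x and y for which both sides are defined.
ln(x) + ln(y) = ln(xy), not ln(x+y).

Conclusion: False.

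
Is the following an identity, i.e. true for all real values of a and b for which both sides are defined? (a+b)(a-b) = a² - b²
Yes, this is an identity.

Claim: (a+b)(a-b) = a² - b².
Reasoning: Expand: (a+b)(a-b) = a² - ab + ba - b² = a² - b² (the cross terms cancel).
So the two sides agree for all real values of a and b for which both sides are defined.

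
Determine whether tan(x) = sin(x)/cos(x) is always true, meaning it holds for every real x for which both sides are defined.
Claim: tan(x) = sin(x)/cos(x).
Reasoning: For an angle x whose terminal point on the unit circle is (cos x, sin x), tan(x) is defined as the ratio (second coordinate)/(first coordinate) = sin(x)/cos(x), wherever cos(x) ≠ 0.
So the two sides agree for every real x for which both sides are defined.

Conclusion: Yes, this is an identity.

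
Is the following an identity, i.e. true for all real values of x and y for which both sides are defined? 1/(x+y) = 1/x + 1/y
Claim: 1/(x+y) = 1/x + 1/y.
Test a specific point where both sides are defined: x = 4, y = 5.
LHS = 1/(x+y) ≈ 0.1111
RHS = 1/x + 1/y ≈ 0.4500
Since 0.1111 ≠ 0.4500, the equation fails at this point, so it cannot hold for all real values of x and y for which both sides are defined.
1/x + 1/y = (x+y)/(xy), which is not 1/(x+y).

Conclusion: No, this is NOT an identity.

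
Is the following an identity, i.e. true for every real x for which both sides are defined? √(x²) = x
Claim: √(x²) = x.
Test a specific point where both sides are defined: x = -2.
LHS = √(x²) ≈ 2.0000
RHS = x ≈ -2.0000
Since 2.0000 ≠ -2.0000, the equation fails at this point, so it cannot hold for every real x for which both sides are defined.
√(x²) = |x|, which differs from x whenever x < 0 (both sides are defined for every real x).

Conclusion: No, this is NOT an identity.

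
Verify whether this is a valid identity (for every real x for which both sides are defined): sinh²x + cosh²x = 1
No, this is NOT an identity.

Claim: sinh²x + cosh²x = 1.
Test a specific point where both sides are defined: x = -2.
LHS = sinh²x + cosh²x ≈ 27.3082
RHS = 1 ≈ 1.0000
Since 27.3082 ≠ 1.0000, the equation fails at this point, so it cannot hold for every real x for which both sides are defined.
The correct hyperbolic identity is cosh²x - sinh²x = 1 (a difference); the sum sinh²x + cosh²x equals cosh(2x).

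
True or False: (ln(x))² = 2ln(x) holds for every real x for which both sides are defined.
False.

Claim: (ln(x))² = 2ln(x).
Test a specific point where both sides are defined: x = 3/2.
LHS = (ln(x))² ≈ 0.1644
RHS = 2ln(x) ≈ 0.8109
Since 0.1644 ≠ 0.8109, the equation fails at this point, so it cannot hold for every real x for which both sides are defined.
2ln(x) equals ln(x²), which is not the same as (ln x)².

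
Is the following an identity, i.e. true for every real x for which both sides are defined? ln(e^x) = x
Yes, this is an identity.

Claim: ln(e^x) = x.
Reasoning: ln is the inverse of the exponential: ln(e^x) asks for the exponent p with e^p = e^x, and since e^p is one-to-one that exponent is p = x.
So the two sides agree for every real x for which both sides are defined.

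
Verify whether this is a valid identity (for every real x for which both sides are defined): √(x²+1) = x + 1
Claim: √(x²+1) = x + 1.
Test a specific point where both sides are defined: x = 1.
LHS = √(x²+1) ≈ 1.4142
RHS = x + 1 ≈ 2.0000
Since 1.4142 ≠ 2.0000, the equation fails at this point, so it cannot hold for every real x for which both sides are defined.
(x+1)² = x² + 2x + 1 ≠ x² + 1 unless x = 0.

Conclusion: No, this is NOT an identity.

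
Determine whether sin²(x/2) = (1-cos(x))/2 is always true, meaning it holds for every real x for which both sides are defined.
Claim: sin²(x/2) = (1-cos(x))/2.
Reasoning: Use cos(2θ) = 1 - 2sin²θ with θ = x/2: cos(x) = 1 - 2sin²(x/2). Solving for sin²(x/2) gives (1 - cos(x))/2.
So the two sides agree for every real x for which both sides are defined.

Conclusion: Yes, this is an identity.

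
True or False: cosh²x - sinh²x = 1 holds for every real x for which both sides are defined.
Claim: cosh²x - sinh²x = 1.
Reasoning: With cosh(x) = (e^x + e^-x)/2 and sinh(x) = (e^x - e^-x)/2: cosh²x = (e^(2x) + 2 + e^(-2x))/4 and sinh²x = (e^(2x) - 2 + e^(-2x))/4. Subtracting leaves 4/4 = 1.
So the two sides agree for every real x for which both sides are defined.

Conclusion: True.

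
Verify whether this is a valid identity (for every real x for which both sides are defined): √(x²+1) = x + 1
No, this is NOT an identity.

Claim: √(x²+1) = x + 1.
Test a specific point where both sides are defined: x = 3/2.
LHS = √(x²+1) ≈ 1.8028
RHS = x + 1 ≈ 2.5000
Since 1.8028 ≠ 2.5000, the equation fails at this point, so it cannot hold for every real x for which both sides are defined.
(x+1)² = x² + 2x + 1 ≠ x² + 1 unless x = 0.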